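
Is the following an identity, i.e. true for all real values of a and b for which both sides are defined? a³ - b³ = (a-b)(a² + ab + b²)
Yes, this is an identity.

Claim: a³ - b³ = (a-b)(a² + ab + b²).
Reasoning: Expand the right side: (a-b)(a² + ab + b²) = a³ + a²b + ab² - a²b - ab² - b³ = a³ - b³ (the middle terms cancel in pairs).
So the two sides agree for all real values of a and b for which both sides are defined.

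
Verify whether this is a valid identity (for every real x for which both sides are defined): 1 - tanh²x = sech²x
Claim: 1 - tanh²x = sech²x.
Reasoning: Divide cosh²x - sinh²x = 1 through by cosh²x (never zero): 1 - tanh²x = 1/cosh²x = sech²x.
So the two sides agree for every real x for which both sides are defined.

Conclusion: Yes, this is an identity.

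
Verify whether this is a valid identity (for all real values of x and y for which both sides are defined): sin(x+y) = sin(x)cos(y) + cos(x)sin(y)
Yes, this is an identity.

Claim: sin(x+y) = sin(x)cos(y) + cos(x)sin(y).
Reasoning: By Euler's formula e^(i(x+y)) = e^(ix)·e^(iy) = (cos x + i·sin x)(cos y + i·sin y). The imaginary part of the left side is sin(x+y); the imaginary part of the product is sin(x)cos(y) + cos(x)sin(y).
So the two sides agree for all real values of x and y for which both sides are defined.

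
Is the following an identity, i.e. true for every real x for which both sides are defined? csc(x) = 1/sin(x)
Claim: csc(x) = 1/sin(x).
Reasoning: csc(x) is by definition the reciprocal of sin(x), wherever sin(x) ≠ 0.
So the two sides agree for every real x for which both sides are defined.

Conclusion: Yes, this is an identity.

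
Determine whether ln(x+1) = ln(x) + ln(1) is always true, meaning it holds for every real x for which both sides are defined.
Claim: ln(x+1) = ln(x) + ln(1).
Test a specific point where both sides are defined: x = 1.
LHS = ln(x+1) ≈ 0.6931
RHS = ln(x) + ln(1) ≈ 0.0000
Since 0.6931 ≠ 0.0000, the equation fails at this point, so it cannot hold for every real x for which both sides are defined.
ln(1) = 0, so the right side is just ln(x), which differs from ln(x+1).

Conclusion: No, this is NOT an identity.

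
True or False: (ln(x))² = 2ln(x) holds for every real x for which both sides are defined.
False.

Claim: (ln(x))² = 2ln(x).
Test a specific point where both sides are defined: x = 5.
LHS = (ln(x))² ≈ 2.5903
RHS = 2ln(x) ≈ 3.2189
Since 2.5903 ≠ 3.2189, the equation fails at this point, so it cannot hold for every real x for which both sides are defined.
2ln(x) equals ln(x²), which is not the same as (ln x)².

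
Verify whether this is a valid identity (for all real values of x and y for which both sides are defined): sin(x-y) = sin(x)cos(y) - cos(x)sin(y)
Yes, this is an identity.

Claim: sin(x-y) = sin(x)cos(y) - cos(x)sin(y).
Reasoning: Replace y by -y in sin(x+y) = sin(x)cos(y) + cos(x)sin(y) and use cos(-y) = cos(y), sin(-y) = -sin(y): sin(x-y) = sin(x)cos(y) - cos(x)sin(y).
So the two sides agree for all real values of x and y for which both sides are defined.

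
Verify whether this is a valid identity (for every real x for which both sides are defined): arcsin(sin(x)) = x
Claim: arcsin(sin(x)) = x.
Test a specific point where both sides are defined: x = 3π/4.
LHS = arcsin(sin(x)) ≈ 0.7854
RHS = x ≈ 2.3562
Since 0.7854 ≠ 2.3562, the equation fails at this point, so it cannot hold for every real x for which both sides are defined.
arcsin only returns values in [-π/2, π/2], so arcsin(sin(x)) = x holds only for x in that interval, not for all real x.

Conclusion: No, this is NOT an identity.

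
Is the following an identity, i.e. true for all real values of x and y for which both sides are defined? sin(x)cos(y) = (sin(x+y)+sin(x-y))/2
Claim: sin(x)cos(y) = (sin(x+y)+sin(x-y))/2.
Reasoning: sin(x+y) = sin(x)cos(y) + cos(x)sin(y) and sin(x-y) = sin(x)cos(y) - cos(x)sin(y). Adding, sin(x+y) + sin(x-y) = 2sin(x)cos(y); divide by 2.
So the two sides agree for all real values of x and y for which both sides are defined.

Conclusion: Yes, this is an identity.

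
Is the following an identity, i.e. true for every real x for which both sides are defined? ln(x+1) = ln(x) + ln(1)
Claim: ln(x+1) = ln(x) + ln(1).
Test a specific point where both sides are defined: x = 2.
LHS = ln(x+1) ≈ 1.0986
RHS = ln(x) + ln(1) ≈ 0.6931
Since 1.0986 ≠ 0.6931, the equation fails at this point, so it cannot hold for every real x for which both sides are defined.
ln(1) = 0, so the right side is just ln(x), which differs from ln(x+1).

Conclusion: No, this is NOT an identity.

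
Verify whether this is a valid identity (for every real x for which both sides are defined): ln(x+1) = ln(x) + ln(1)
No, this is NOT an identity.

Claim: ln(x+1) = ln(x) + ln(1).
Test a specific point where both sides are defined: x = 5.
LHS = ln(x+1) ≈ 1.7918
RHS = ln(x) + ln(1) ≈ 1.6094
Since 1.7918 ≠ 1.6094, the equation fails at this point, so it cannot hold for every real x for which both sides are defined.
ln(1) = 0, so the right side is just ln(x), which differs from ln(x+1).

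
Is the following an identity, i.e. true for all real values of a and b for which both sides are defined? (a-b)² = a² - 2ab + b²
Yes, this is an identity.

Claim: (a-b)² = a² - 2ab + b².
Reasoning: Expand: (a-b)² = (a-b)(a-b) = a·a - a·b - b·a + b·b = a² - 2ab + b².
So the two sides agree for all real values of a and b for which both sides are defined.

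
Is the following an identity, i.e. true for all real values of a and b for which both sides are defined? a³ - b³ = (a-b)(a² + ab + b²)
Claim: a³ - b³ = (a-b)(a² + ab + b²).
Reasoning: Expand the right side: (a-b)(a² + ab + b²) = a³ + a²b + ab² - a²b - ab² - b³ = a³ - b³ (the middle terms cancel in pairs).
So the two sides agree for all real values of a and b for which both sides are defined.

Conclusion: Yes, this is an identity.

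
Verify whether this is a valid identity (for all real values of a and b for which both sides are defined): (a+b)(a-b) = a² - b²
Claim: (a+b)(a-b) = a² - b².
Reasoning: Expand: (a+b)(a-b) = a² - ab + ba - b² = a² - b² (the cross terms cancel).
So the two sides agree for all real values of a and b for which both sides are defined.

Conclusion: Yes, this is an identity.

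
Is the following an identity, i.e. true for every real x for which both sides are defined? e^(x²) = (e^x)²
Claim: e^(x²) = (e^x)².
Test a specific point where both sides are defined: x = -1.
LHS = e^(x²) ≈ 2.7183
RHS = (e^x)² ≈ 0.1353
Since 2.7183 ≠ 0.1353, the equation fails at this point, so it cannot hold for every real x for which both sides are defined.
(e^x)² = e^(2x), and 2x ≠ x² in general.

Conclusion: No, this is NOT an identity.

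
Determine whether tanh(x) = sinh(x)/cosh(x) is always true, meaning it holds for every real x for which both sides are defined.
Yes, this is an identity.

Claim: tanh(x) = sinh(x)/cosh(x).
Reasoning: tanh(x) is defined as sinh(x)/cosh(x) = (e^x - e^-x)/(e^x + e^-x); cosh(x) ≥ 1 is never zero, so this holds for every real x.
So the two sides agree for every real x for which both sides are defined.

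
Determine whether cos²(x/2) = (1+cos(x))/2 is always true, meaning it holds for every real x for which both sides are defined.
Yes, this is an identity.

Claim: cos²(x/2) = (1+cos(x))/2.
Reasoning: Use cos(2θ) = 2cos²θ - 1 with θ = x/2: cos(x) = 2cos²(x/2) - 1. Solving for cos²(x/2) gives (1 + cos(x))/2.
So the two sides agree for every real x for which both sides are defined.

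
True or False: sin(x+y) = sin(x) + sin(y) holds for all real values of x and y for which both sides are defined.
False.

Claim: sin(x+y) = sin(x) + sin(y).
Test a specific point where both sides are defined: x = π, y = -π/3.
LHS = sin(x+y) ≈ 0.8660
RHS = sin(x) + sin(y) ≈ -0.8660
Since 0.8660 ≠ -0.8660, the equation fails at this point, so it cannot hold for all real values of x and y for which both sides are defined.
The correct expansion is sin(x+y) = sin(x)cos(y) + cos(x)sin(y); sine is not additive.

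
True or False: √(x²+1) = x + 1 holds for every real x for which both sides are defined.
False.

Claim: √(x²+1) = x + 1.
Test a specific point where both sides are defined: x = 1.
LHS = √(x²+1) ≈ 1.4142
RHS = x + 1 ≈ 2.0000
Since 1.4142 ≠ 2.0000, the equation fails at this point, so it cannot hold for every real x for which both sides are defined.
(x+1)² = x² + 2x + 1 ≠ x² + 1 unless x = 0.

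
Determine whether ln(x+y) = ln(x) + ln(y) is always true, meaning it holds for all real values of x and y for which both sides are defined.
No, this is NOT an identity.

Claim: ln(x+y) = ln(x) + ln(y).
Test a specific point where both sides are defined: x = 3, y = 5.
LHS = ln(x+y) ≈ 2.0794
RHS = ln(x) + ln(y) ≈ 2.7081
Since 2.0794 ≠ 2.7081, the equation fails at this point, so it cannot hold for all real values of x and y for which both sides are defined.
ln(x) + ln(y) = ln(xy), not ln(x+y).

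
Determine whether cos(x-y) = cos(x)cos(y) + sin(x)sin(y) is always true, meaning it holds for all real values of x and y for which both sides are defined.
Yes, this is an identity.

Claim: cos(x-y) = cos(x)cos(y) + sin(x)sin(y).
Reasoning: Replace y by -y in cos(x+y) = cos(x)cos(y) - sin(x)sin(y) and use cos(-y) = cos(y), sin(-y) = -sin(y): cos(x-y) = cos(x)cos(y) + sin(x)sin(y).
So the two sides agree for all real values of x and y for which both sides are defined.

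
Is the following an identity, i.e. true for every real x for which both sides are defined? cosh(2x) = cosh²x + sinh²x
Yes, this is an identity.

Claim: cosh(2x) = cosh²x + sinh²x.
Reasoning: cosh²x = (e^(2x) + 2 + e^(-2x))/4 and sinh²x = (e^(2x) - 2 + e^(-2x))/4. Adding gives (2e^(2x) + 2e^(-2x))/4 = (e^(2x) + e^(-2x))/2 = cosh(2x).
So the two sides agree for every real x for which both sides are defined.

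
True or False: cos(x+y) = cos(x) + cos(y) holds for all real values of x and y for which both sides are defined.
Claim: cos(x+y) = cos(x) + cos(y).
Test a specific point where both sides are defined: x = π/3, y = -π/6.
LHS = cos(x+y) ≈ 0.8660
RHS = cos(x) + cos(y) ≈ 1.3660
Since 0.8660 ≠ 1.3660, the equation fails at this point, so it cannot hold for all real values of x and y for which both sides are defined.
The correct expansion is cos(x+y) = cos(x)cos(y) - sin(x)sin(y); cosine is not additive.

Conclusion: False.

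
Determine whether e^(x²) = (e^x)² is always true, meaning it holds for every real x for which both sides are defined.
No, this is NOT an identity.

Claim: e^(x²) = (e^x)².
Test a specific point where both sides are defined: x = 1.
LHS = e^(x²) ≈ 2.7183
RHS = (e^x)² ≈ 7.3891
Since 2.7183 ≠ 7.3891, the equation fails at this point, so it cannot hold for every real x for which both sides are defined.
(e^x)² = e^(2x), and 2x ≠ x² in general.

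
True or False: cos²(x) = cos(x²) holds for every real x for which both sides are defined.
False.

Claim: cos²(x) = cos(x²).
Test a specific point where both sides are defined: x = -π/6.
LHS = cos²(x) ≈ 0.7500
RHS = cos(x²) ≈ 0.9627
Since 0.7500 ≠ 0.9627, the equation fails at this point, so it cannot hold for every real x for which both sides are defined.
cos²(x) means (cos x)², squaring the output; cos(x²) squares the input. These are different functions.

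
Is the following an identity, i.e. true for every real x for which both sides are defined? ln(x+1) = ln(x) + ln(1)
Claim: ln(x+1) = ln(x) + ln(1).
Test a specific point where both sides are defined: x = 1/2.
LHS = ln(x+1) ≈ 0.4055
RHS = ln(x) + ln(1) ≈ -0.6931
Since 0.4055 ≠ -0.6931, the equation fails at this point, so it cannot hold for every real x for which both sides are defined.
ln(1) = 0, so the right side is just ln(x), which differs from ln(x+1).

Conclusion: No, this is NOT an identity.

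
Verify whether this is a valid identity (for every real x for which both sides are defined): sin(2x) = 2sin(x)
Claim: sin(2x) = 2sin(x).
Test a specific point where both sides are defined: x = -π/3.
LHS = sin(2x) ≈ -0.8660
RHS = 2sin(x) ≈ -1.7321
Since -0.8660 ≠ -1.7321, the equation fails at this point, so it cannot hold for every real x for which both sides are defined.
The correct double-angle formula is sin(2x) = 2sin(x)cos(x).

Conclusion: No, this is NOT an identity.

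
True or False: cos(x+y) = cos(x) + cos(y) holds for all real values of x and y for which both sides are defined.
Claim: cos(x+y) = cos(x) + cos(y).
Test a specific point where both sides are defined: x = -π/6, y = -π/6.
LHS = cos(x+y) ≈ 0.5000
RHS = cos(x) + cos(y) ≈ 1.7321
Since 0.5000 ≠ 1.7321, the equation fails at this point, so it cannot hold for all real values of x and y for which both sides are defined.
The correct expansion is cos(x+y) = cos(x)cos(y) - sin(x)sin(y); cosine is not additive.

Conclusion: False.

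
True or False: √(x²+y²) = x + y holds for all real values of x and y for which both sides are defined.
False.

Claim: √(x²+y²) = x + y.
Test a specific point where both sides are defined: x = -3, y = 3/2.
LHS = √(x²+y²) ≈ 3.3541
RHS = x + y ≈ -1.5000
Since 3.3541 ≠ -1.5000, the equation fails at this point, so it cannot hold for all real values of x and y for which both sides are defined.
(x+y)² = x² + 2xy + y², not x² + y², so the square root does not split this way.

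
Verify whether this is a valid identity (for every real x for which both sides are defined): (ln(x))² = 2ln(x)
Claim: (ln(x))² = 2ln(x).
Test a specific point where both sides are defined: x = 2.
LHS = (ln(x))² ≈ 0.4805
RHS = 2ln(x) ≈ 1.3863
Since 0.4805 ≠ 1.3863, the equation fails at this point, so it cannot hold for every real x for which both sides are defined.
2ln(x) equals ln(x²), which is not the same as (ln x)².

Conclusion: No, this is NOT an identity.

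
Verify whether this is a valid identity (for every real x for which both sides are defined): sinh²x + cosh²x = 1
No, this is NOT an identity.

Claim: sinh²x + cosh²x = 1.
Test a specific point where both sides are defined: x = 4.
LHS = sinh²x + cosh²x ≈ 1490.4792
RHS = 1 ≈ 1.0000
Since 1490.4792 ≠ 1.0000, the equation fails at this point, so it cannot hold for every real x for which both sides are defined.
The correct hyperbolic identity is cosh²x - sinh²x = 1 (a difference); the sum sinh²x + cosh²x equals cosh(2x).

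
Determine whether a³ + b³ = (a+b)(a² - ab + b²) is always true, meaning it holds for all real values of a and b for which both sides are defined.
Claim: a³ + b³ = (a+b)(a² - ab + b²).
Reasoning: Expand the right side: (a+b)(a² - ab + b²) = a³ - a²b + ab² + a²b - ab² + b³ = a³ + b³ (the middle terms cancel in pairs).
So the two sides agree for all real values of a and b for which both sides are defined.

Conclusion: Yes, this is an identity.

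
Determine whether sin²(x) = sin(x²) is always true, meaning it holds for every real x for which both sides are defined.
Claim: sin²(x) = sin(x²).
Test a specific point where both sides are defined: x = -π/6.
LHS = sin²(x) ≈ 0.2500
RHS = sin(x²) ≈ 0.2707
Since 0.2500 ≠ 0.2707, the equation fails at this point, so it cannot hold for every real x for which both sides are defined.
sin²(x) means (sin x)², squaring the output; sin(x²) squares the input. These are different functions.

Conclusion: No, this is NOT an identity.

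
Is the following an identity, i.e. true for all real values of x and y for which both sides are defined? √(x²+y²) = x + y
No, this is NOT an identity.

Claim: √(x²+y²) = x + y.
Test a specific point where both sides are defined: x = 2, y = 1/2.
LHS = √(x²+y²) ≈ 2.0616
RHS = x + y ≈ 2.5000
Since 2.0616 ≠ 2.5000, the equation fails at this point, so it cannot hold for all real values of x and y for which both sides are defined.
(x+y)² = x² + 2xy + y², not x² + y², so the square root does not split this way.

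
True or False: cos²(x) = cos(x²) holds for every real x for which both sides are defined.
Claim: cos²(x) = cos(x²).
Test a specific point where both sides are defined: x = -π/3.
LHS = cos²(x) ≈ 0.2500
RHS = cos(x²) ≈ 0.4566
Since 0.2500 ≠ 0.4566, the equation fails at this point, so it cannot hold for every real x for which both sides are defined.
cos²(x) means (cos x)², squaring the output; cos(x²) squares the input. These are different functions.

Conclusion: False.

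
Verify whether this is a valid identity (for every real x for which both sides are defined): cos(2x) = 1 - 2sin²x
Claim: cos(2x) = 1 - 2sin²x.
Reasoning: cos(2x) = cos²x - sin²x. Replace cos²x by 1 - sin²x: (1 - sin²x) - sin²x = 1 - 2sin²x.
So the two sides agree for every real x for which both sides are defined.

Conclusion: Yes, this is an identity.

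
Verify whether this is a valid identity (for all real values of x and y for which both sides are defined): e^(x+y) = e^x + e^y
No, this is NOT an identity.

Claim: e^(x+y) = e^x + e^y.
Test a specific point where both sides are defined: x = 3/2, y = -3.
LHS = e^(x+y) ≈ 0.2231
RHS = e^x + e^y ≈ 4.5315
Since 0.2231 ≠ 4.5315, the equation fails at this point, so it cannot hold for all real values of x and y for which both sides are defined.
The correct rule is e^(x+y) = e^x · e^y (a product, not a sum).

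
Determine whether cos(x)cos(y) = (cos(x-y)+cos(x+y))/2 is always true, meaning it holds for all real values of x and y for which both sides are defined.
Yes, this is an identity.

Claim: cos(x)cos(y) = (cos(x-y)+cos(x+y))/2.
Reasoning: cos(x-y) = cos(x)cos(y) + sin(x)sin(y) and cos(x+y) = cos(x)cos(y) - sin(x)sin(y). Adding, cos(x-y) + cos(x+y) = 2cos(x)cos(y); divide by 2.
So the two sides agree for all real values of x and y for which both sides are defined.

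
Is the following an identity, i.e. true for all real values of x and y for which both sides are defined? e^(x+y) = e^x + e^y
Claim: e^(x+y) = e^x + e^y.
Test a specific point where both sides are defined: x = 3, y = 1/2.
LHS = e^(x+y) ≈ 33.1155
RHS = e^x + e^y ≈ 21.7343
Since 33.1155 ≠ 21.7343, the equation fails at this point, so it cannot hold for all real values of x and y for which both sides are defined.
The correct rule is e^(x+y) = e^x · e^y (a product, not a sum).

Conclusion: No, this is NOT an identity.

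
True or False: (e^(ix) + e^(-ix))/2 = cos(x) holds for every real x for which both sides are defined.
True.

Claim: (e^(ix) + e^(-ix))/2 = cos(x).
Reasoning: By Euler's formula e^(ix) = cos(x) + i·sin(x) and e^(-ix) = cos(x) - i·sin(x). Adding cancels the sine terms: e^(ix) + e^(-ix) = 2cos(x); divide by 2.
So the two sides agree for every real x for which both sides are defined.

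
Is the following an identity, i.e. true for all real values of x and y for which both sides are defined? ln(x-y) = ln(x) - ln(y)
Claim: ln(x-y) = ln(x) - ln(y).
Test a specific point where both sides are defined: x = 5, y = 2.
LHS = ln(x-y) ≈ 1.0986
RHS = ln(x) - ln(y) ≈ 0.9163
Since 1.0986 ≠ 0.9163, the equation fails at this point, so it cannot hold for all real values of x and y for which both sides are defined.
ln(x) - ln(y) = ln(x/y), not ln(x-y).

Conclusion: No, this is NOT an identity.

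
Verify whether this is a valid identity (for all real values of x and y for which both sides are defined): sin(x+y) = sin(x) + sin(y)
Claim: sin(x+y) = sin(x) + sin(y).
Test a specific point where both sides are defined: x = π/6, y = π/4.
LHS = sin(x+y) ≈ 0.9659
RHS = sin(x) + sin(y) ≈ 1.2071
Since 0.9659 ≠ 1.2071, the equation fails at this point, so it cannot hold for all real values of x and y for which both sides are defined.
The correct expansion is sin(x+y) = sin(x)cos(y) + cos(x)sin(y); sine is not additive.

Conclusion: No, this is NOT an identity.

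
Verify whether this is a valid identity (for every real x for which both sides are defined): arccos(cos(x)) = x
No, this is NOT an identity.

Claim: arccos(cos(x)) = x.
Test a specific point where both sides are defined: x = -π/2.
LHS = arccos(cos(x)) ≈ 1.5708
RHS = x ≈ -1.5708
Since 1.5708 ≠ -1.5708, the equation fails at this point, so it cannot hold for every real x for which both sides are defined.
arccos only returns values in [0, π], so arccos(cos(x)) = x holds only for x in that interval, not for all real x.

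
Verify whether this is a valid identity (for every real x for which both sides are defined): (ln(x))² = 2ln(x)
No, this is NOT an identity.

Claim: (ln(x))² = 2ln(x).
Test a specific point where both sides are defined: x = 2.
LHS = (ln(x))² ≈ 0.4805
RHS = 2ln(x) ≈ 1.3863
Since 0.4805 ≠ 1.3863, the equation fails at this point, so it cannot hold for every real x for which both sides are defined.
2ln(x) equals ln(x²), which is not the same as (ln x)².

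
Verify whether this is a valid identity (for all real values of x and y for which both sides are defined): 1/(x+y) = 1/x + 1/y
Claim: 1/(x+y) = 1/x + 1/y.
Test a specific point where both sides are defined: x = 1/2, y = 1.
LHS = 1/(x+y) ≈ 0.6667
RHS = 1/x + 1/y ≈ 3.0000
Since 0.6667 ≠ 3.0000, the equation fails at this point, so it cannot hold for all real values of x and y for which both sides are defined.
1/x + 1/y = (x+y)/(xy), which is not 1/(x+y).

Conclusion: No, this is NOT an identity.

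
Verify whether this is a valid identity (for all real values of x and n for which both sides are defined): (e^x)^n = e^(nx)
Claim: (e^x)^n = e^(nx).
Reasoning: e^x is a positive real number, and for a positive base B and real exponent n, B^n = e^(n·ln B). With B = e^x, ln B = x, so (e^x)^n = e^(n·x).
So the two sides agree for all real values of x and n for which both sides are defined.

Conclusion: Yes, this is an identity.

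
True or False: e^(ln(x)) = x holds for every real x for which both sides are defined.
Claim: e^(ln(x)) = x.
Reasoning: For x > 0, ln(x) is by definition the exponent p such that e^p = x. Raising e to that exponent therefore returns x: e^(ln x) = x.
So the two sides agree for every real x for which both sides are defined.

Conclusion: True.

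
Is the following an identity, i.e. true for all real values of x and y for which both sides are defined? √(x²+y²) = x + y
No, this is NOT an identity.

Claim: √(x²+y²) = x + y.
Test a specific point where both sides are defined: x = 1, y = 2.
LHS = √(x²+y²) ≈ 2.2361
RHS = x + y ≈ 3.0000
Since 2.2361 ≠ 3.0000, the equation fails at this point, so it cannot hold for all real values of x and y for which both sides are defined.
(x+y)² = x² + 2xy + y², not x² + y², so the square root does not split this way.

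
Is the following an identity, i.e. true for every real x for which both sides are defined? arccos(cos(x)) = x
Claim: arccos(cos(x)) = x.
Test a specific point where both sides are defined: x = -π/3.
LHS = arccos(cos(x)) ≈ 1.0472
RHS = x ≈ -1.0472
Since 1.0472 ≠ -1.0472, the equation fails at this point, so it cannot hold for every real x for which both sides are defined.
arccos only returns values in [0, π], so arccos(cos(x)) = x holds only for x in that interval, not for all real x.

Conclusion: No, this is NOT an identity.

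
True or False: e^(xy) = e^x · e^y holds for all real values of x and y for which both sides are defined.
Claim: e^(xy) = e^x · e^y.
Test a specific point where both sides are defined: x = 3, y = -3.
LHS = e^(xy) ≈ 0.0001
RHS = e^x · e^y ≈ 1.0000
Since 0.0001 ≠ 1.0000, the equation fails at this point, so it cannot hold for all real values of x and y for which both sides are defined.
e^x · e^y = e^(x+y), not e^(xy).

Conclusion: False.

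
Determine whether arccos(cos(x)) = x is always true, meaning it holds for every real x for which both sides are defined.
No, this is NOT an identity.

Claim: arccos(cos(x)) = x.
Test a specific point where both sides are defined: x = -π/2.
LHS = arccos(cos(x)) ≈ 1.5708
RHS = x ≈ -1.5708
Since 1.5708 ≠ -1.5708, the equation fails at this point, so it cannot hold for every real x for which both sides are defined.
arccos only returns values in [0, π], so arccos(cos(x)) = x holds only for x in that interval, not for all real x.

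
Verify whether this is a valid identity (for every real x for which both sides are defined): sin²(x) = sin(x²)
Claim: sin²(x) = sin(x²).
Test a specific point where both sides are defined: x = 2π/3.
LHS = sin²(x) ≈ 0.7500
RHS = sin(x²) ≈ -0.9474
Since 0.7500 ≠ -0.9474, the equation fails at this point, so it cannot hold for every real x for which both sides are defined.
sin²(x) means (sin x)², squaring the output; sin(x²) squares the input. These are different functions.

Conclusion: No, this is NOT an identity.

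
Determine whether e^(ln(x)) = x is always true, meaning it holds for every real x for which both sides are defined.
Yes, this is an identity.

Claim: e^(ln(x)) = x.
Reasoning: For x > 0, ln(x) is by definition the exponent p such that e^p = x. Raising e to that exponent therefore returns x: e^(ln x) = x.
So the two sides agree for every real x for which both sides are defined.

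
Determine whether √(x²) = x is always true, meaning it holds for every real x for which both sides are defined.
Claim: √(x²) = x.
Test a specific point where both sides are defined: x = -3.
LHS = √(x²) ≈ 3.0000
RHS = x ≈ -3.0000
Since 3.0000 ≠ -3.0000, the equation fails at this point, so it cannot hold for every real x for which both sides are defined.
√(x²) = |x|, which differs from x whenever x < 0 (both sides are defined for every real x).

Conclusion: No, this is NOT an identity.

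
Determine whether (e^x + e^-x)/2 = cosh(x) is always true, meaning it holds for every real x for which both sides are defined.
Claim: (e^x + e^-x)/2 = cosh(x).
Reasoning: This is exactly the definition of the hyperbolic cosine: cosh(x) := (e^x + e^-x)/2.
So the two sides agree for every real x for which both sides are defined.

Conclusion: Yes, this is an identity.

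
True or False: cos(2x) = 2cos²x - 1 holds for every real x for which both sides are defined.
True.

Claim: cos(2x) = 2cos²x - 1.
Reasoning: cos(2x) = cos²x - sin²x. Replace sin²x by 1 - cos²x: cos²x - (1 - cos²x) = 2cos²x - 1.
So the two sides agree for every real x for which both sides are defined.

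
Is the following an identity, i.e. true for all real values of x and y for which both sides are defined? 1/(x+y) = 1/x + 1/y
Claim: 1/(x+y) = 1/x + 1/y.
Test a specific point where both sides are defined: x = 1/2, y = 1/2.
LHS = 1/(x+y) ≈ 1.0000
RHS = 1/x + 1/y ≈ 4.0000
Since 1.0000 ≠ 4.0000, the equation fails at this point, so it cannot hold for all real values of x and y for which both sides are defined.
1/x + 1/y = (x+y)/(xy), which is not 1/(x+y).

Conclusion: No, this is NOT an identity.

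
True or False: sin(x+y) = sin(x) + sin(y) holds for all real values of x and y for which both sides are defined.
False.

Claim: sin(x+y) = sin(x) + sin(y).
Test a specific point where both sides are defined: x = -π/3, y = -π/6.
LHS = sin(x+y) ≈ -1.0000
RHS = sin(x) + sin(y) ≈ -1.3660
Since -1.0000 ≠ -1.3660, the equation fails at this point, so it cannot hold for all real values of x and y for which both sides are defined.
The correct expansion is sin(x+y) = sin(x)cos(y) + cos(x)sin(y); sine is not additive.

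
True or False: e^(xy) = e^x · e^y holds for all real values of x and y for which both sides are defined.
Claim: e^(xy) = e^x · e^y.
Test a specific point where both sides are defined: x = 1, y = 5.
LHS = e^(xy) ≈ 148.4132
RHS = e^x · e^y ≈ 403.4288
Since 148.4132 ≠ 403.4288, the equation fails at this point, so it cannot hold for all real values of x and y for which both sides are defined.
e^x · e^y = e^(x+y), not e^(xy).

Conclusion: False.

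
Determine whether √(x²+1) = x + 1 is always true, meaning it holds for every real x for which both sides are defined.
Claim: √(x²+1) = x + 1.
Test a specific point where both sides are defined: x = -2.
LHS = √(x²+1) ≈ 2.2361
RHS = x + 1 ≈ -1.0000
Since 2.2361 ≠ -1.0000, the equation fails at this point, so it cannot hold for every real x for which both sides are defined.
(x+1)² = x² + 2x + 1 ≠ x² + 1 unless x = 0.

Conclusion: No, this is NOT an identity.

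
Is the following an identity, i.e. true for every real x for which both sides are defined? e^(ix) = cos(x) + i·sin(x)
Yes, this is an identity.

Claim: e^(ix) = cos(x) + i·sin(x).
Reasoning: Euler's formula. Expand e^(ix) = Σ (ix)^k / k!. Since i² = -1, the even-k terms are Σ (-1)^m x^(2m)/(2m)! = cos(x) and the odd-k terms are i · Σ (-1)^m x^(2m+1)/(2m+1)! = i·sin(x).
So the two sides agree for every real x for which both sides are defined.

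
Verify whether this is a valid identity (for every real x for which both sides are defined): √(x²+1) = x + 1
Claim: √(x²+1) = x + 1.
Test a specific point where both sides are defined: x = 2.
LHS = √(x²+1) ≈ 2.2361
RHS = x + 1 ≈ 3.0000
Since 2.2361 ≠ 3.0000, the equation fails at this point, so it cannot hold for every real x for which both sides are defined.
(x+1)² = x² + 2x + 1 ≠ x² + 1 unless x = 0.

Conclusion: No, this is NOT an identity.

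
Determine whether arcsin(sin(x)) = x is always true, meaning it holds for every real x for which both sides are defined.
No, this is NOT an identity.

Claim: arcsin(sin(x)) = x.
Test a specific point where both sides are defined: x = π.
LHS = arcsin(sin(x)) ≈ 0.0000
RHS = x ≈ 3.1416
Since 0.0000 ≠ 3.1416, the equation fails at this point, so it cannot hold for every real x for which both sides are defined.
arcsin only returns values in [-π/2, π/2], so arcsin(sin(x)) = x holds only for x in that interval, not for all real x.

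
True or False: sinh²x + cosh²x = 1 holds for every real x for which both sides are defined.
Claim: sinh²x + cosh²x = 1.
Test a specific point where both sides are defined: x = 3.
LHS = sinh²x + cosh²x ≈ 201.7156
RHS = 1 ≈ 1.0000
Since 201.7156 ≠ 1.0000, the equation fails at this point, so it cannot hold for every real x for which both sides are defined.
The correct hyperbolic identity is cosh²x - sinh²x = 1 (a difference); the sum sinh²x + cosh²x equals cosh(2x).

Conclusion: False.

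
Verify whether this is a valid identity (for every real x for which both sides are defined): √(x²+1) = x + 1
No, this is NOT an identity.

Claim: √(x²+1) = x + 1.
Test a specific point where both sides are defined: x = 3.
LHS = √(x²+1) ≈ 3.1623
RHS = x + 1 ≈ 4.0000
Since 3.1623 ≠ 4.0000, the equation fails at this point, so it cannot hold for every real x for which both sides are defined.
(x+1)² = x² + 2x + 1 ≠ x² + 1 unless x = 0.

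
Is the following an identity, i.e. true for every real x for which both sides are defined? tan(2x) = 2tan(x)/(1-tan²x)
Claim: tan(2x) = 2tan(x)/(1-tan²x).
Reasoning: tan(2x) = sin(2x)/cos(2x) = 2sin(x)cos(x) / (cos²x - sin²x). Divide numerator and denominator by cos²x: 2tan(x) / (1 - tan²x).
So the two sides agree for every real x for which both sides are defined.

Conclusion: Yes, this is an identity.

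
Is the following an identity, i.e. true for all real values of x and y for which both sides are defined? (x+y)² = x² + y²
Claim: (x+y)² = x² + y².
Test a specific point where both sides are defined: x = 1/2, y = -1.
LHS = (x+y)² ≈ 0.2500
RHS = x² + y² ≈ 1.2500
Since 0.2500 ≠ 1.2500, the equation fails at this point, so it cannot hold for all real values of x and y for which both sides are defined.
The correct expansion is (x+y)² = x² + 2xy + y²; the cross term 2xy is missing.

Conclusion: No, this is NOT an identity.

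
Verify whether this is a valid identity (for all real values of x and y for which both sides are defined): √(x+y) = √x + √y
No, this is NOT an identity.

Claim: √(x+y) = √x + √y.
Test a specific point where both sides are defined: x = 4, y = 3.
LHS = √(x+y) ≈ 2.6458
RHS = √x + √y ≈ 3.7321
Since 2.6458 ≠ 3.7321, the equation fails at this point, so it cannot hold for all real values of x and y for which both sides are defined.
Squaring the right side gives x + 2√(xy) + y, not x + y.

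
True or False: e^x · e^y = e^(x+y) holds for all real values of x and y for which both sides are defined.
True.

Claim: e^x · e^y = e^(x+y).
Reasoning: This is the law of exponents for a common base: multiplying powers adds exponents. E.g. from the series, (Σ x^j/j!)(Σ y^k/k!) = Σ_m (Σ_{j+k=m} x^j y^k/(j!k!)) = Σ_m (x+y)^m/m! by the binomial theorem.
So the two sides agree for all real values of x and y for which both sides are defined.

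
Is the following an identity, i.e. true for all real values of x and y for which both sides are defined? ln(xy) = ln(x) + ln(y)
Yes, this is an identity.

Claim: ln(xy) = ln(x) + ln(y).
Reasoning: Both sides are simultaneously defined only when x, y > 0. Write x = e^p, y = e^q (p = ln x, q = ln y). Then xy = e^p · e^q = e^(p+q), so ln(xy) = p + q = ln(x) + ln(y).
So the two sides agree for all real values of x and y for which both sides are defined.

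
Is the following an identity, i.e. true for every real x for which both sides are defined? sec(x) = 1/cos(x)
Yes, this is an identity.

Claim: sec(x) = 1/cos(x).
Reasoning: sec(x) is by definition the reciprocal of cos(x), wherever cos(x) ≠ 0.
So the two sides agree for every real x for which both sides are defined.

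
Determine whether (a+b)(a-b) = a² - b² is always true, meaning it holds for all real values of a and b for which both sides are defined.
Yes, this is an identity.

Claim: (a+b)(a-b) = a² - b².
Reasoning: Expand: (a+b)(a-b) = a² - ab + ba - b² = a² - b² (the cross terms cancel).
So the two sides agree for all real values of a and b for which both sides are defined.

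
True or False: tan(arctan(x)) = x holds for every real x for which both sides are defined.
Claim: tan(arctan(x)) = x.
Reasoning: For every real x, arctan(x) is by definition the angle in (-π/2, π/2) whose tangent equals x. Taking the tangent of that angle returns x.
So the two sides agree for every real x for which both sides are defined.

Conclusion: True.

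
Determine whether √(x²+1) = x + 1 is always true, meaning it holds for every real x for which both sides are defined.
Claim: √(x²+1) = x + 1.
Test a specific point where both sides are defined: x = -2.
LHS = √(x²+1) ≈ 2.2361
RHS = x + 1 ≈ -1.0000
Since 2.2361 ≠ -1.0000, the equation fails at this point, so it cannot hold for every real x for which both sides are defined.
(x+1)² = x² + 2x + 1 ≠ x² + 1 unless x = 0.

Conclusion: No, this is NOT an identity.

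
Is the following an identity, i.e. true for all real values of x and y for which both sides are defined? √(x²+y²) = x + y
Claim: √(x²+y²) = x + y.
Test a specific point where both sides are defined: x = 5, y = -3.
LHS = √(x²+y²) ≈ 5.8310
RHS = x + y ≈ 2.0000
Since 5.8310 ≠ 2.0000, the equation fails at this point, so it cannot hold for all real values of x and y for which both sides are defined.
(x+y)² = x² + 2xy + y², not x² + y², so the square root does not split this way.

Conclusion: No, this is NOT an identity.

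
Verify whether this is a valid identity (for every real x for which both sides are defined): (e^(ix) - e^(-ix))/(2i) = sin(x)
Claim: (e^(ix) - e^(-ix))/(2i) = sin(x).
Reasoning: By Euler's formula e^(ix) = cos(x) + i·sin(x) and e^(-ix) = cos(x) - i·sin(x). Subtracting cancels the cosine terms: e^(ix) - e^(-ix) = 2i·sin(x); divide by 2i.
So the two sides agree for every real x for which both sides are defined.

Conclusion: Yes, this is an identity.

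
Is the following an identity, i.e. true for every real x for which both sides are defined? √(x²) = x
Claim: √(x²) = x.
Test a specific point where both sides are defined: x = -2.
LHS = √(x²) ≈ 2.0000
RHS = x ≈ -2.0000
Since 2.0000 ≠ -2.0000, the equation fails at this point, so it cannot hold for every real x for which both sides are defined.
√(x²) = |x|, which differs from x whenever x < 0 (both sides are defined for every real x).

Conclusion: No, this is NOT an identity.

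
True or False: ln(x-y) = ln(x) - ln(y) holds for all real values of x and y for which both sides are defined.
Claim: ln(x-y) = ln(x) - ln(y).
Test a specific point where both sides are defined: x = 3, y = 1/2.
LHS = ln(x-y) ≈ 0.9163
RHS = ln(x) - ln(y) ≈ 1.7918
Since 0.9163 ≠ 1.7918, the equation fails at this point, so it cannot hold for all real values of x and y for which both sides are defined.
ln(x) - ln(y) = ln(x/y), not ln(x-y).

Conclusion: False.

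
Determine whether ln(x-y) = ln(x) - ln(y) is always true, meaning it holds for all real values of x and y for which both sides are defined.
Claim: ln(x-y) = ln(x) - ln(y).
Test a specific point where both sides are defined: x = 3/2, y = 1.
LHS = ln(x-y) ≈ -0.6931
RHS = ln(x) - ln(y) ≈ 0.4055
Since -0.6931 ≠ 0.4055, the equation fails at this point, so it cannot hold for all real values of x and y for which both sides are defined.
ln(x) - ln(y) = ln(x/y), not ln(x-y).

Conclusion: No, this is NOT an identity.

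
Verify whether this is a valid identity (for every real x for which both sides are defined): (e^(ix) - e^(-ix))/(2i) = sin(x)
Yes, this is an identity.

Claim: (e^(ix) - e^(-ix))/(2i) = sin(x).
Reasoning: By Euler's formula e^(ix) = cos(x) + i·sin(x) and e^(-ix) = cos(x) - i·sin(x). Subtracting cancels the cosine terms: e^(ix) - e^(-ix) = 2i·sin(x); divide by 2i.
So the two sides agree for every real x for which both sides are defined.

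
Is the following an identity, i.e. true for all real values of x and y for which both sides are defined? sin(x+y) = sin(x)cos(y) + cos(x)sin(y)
Claim: sin(x+y) = sin(x)cos(y) + cos(x)sin(y).
Reasoning: By Euler's formula e^(i(x+y)) = e^(ix)·e^(iy) = (cos x + i·sin x)(cos y + i·sin y). The imaginary part of the left side is sin(x+y); the imaginary part of the product is sin(x)cos(y) + cos(x)sin(y).
So the two sides agree for all real values of x and y for which both sides are defined.

Conclusion: Yes, this is an identity.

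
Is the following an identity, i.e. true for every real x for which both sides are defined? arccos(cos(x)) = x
Claim: arccos(cos(x)) = x.
Test a specific point where both sides are defined: x = -π/2.
LHS = arccos(cos(x)) ≈ 1.5708
RHS = x ≈ -1.5708
Since 1.5708 ≠ -1.5708, the equation fails at this point, so it cannot hold for every real x for which both sides are defined.
arccos only returns values in [0, π], so arccos(cos(x)) = x holds only for x in that interval, not for all real x.

Conclusion: No, this is NOT an identity.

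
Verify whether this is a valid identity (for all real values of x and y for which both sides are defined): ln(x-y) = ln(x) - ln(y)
No, this is NOT an identity.

Claim: ln(x-y) = ln(x) - ln(y).
Test a specific point where both sides are defined: x = 3, y = 1/2.
LHS = ln(x-y) ≈ 0.9163
RHS = ln(x) - ln(y) ≈ 1.7918
Since 0.9163 ≠ 1.7918, the equation fails at this point, so it cannot hold for all real values of x and y for which both sides are defined.
ln(x) - ln(y) = ln(x/y), not ln(x-y).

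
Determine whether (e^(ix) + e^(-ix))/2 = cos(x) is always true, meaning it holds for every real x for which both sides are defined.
Yes, this is an identity.

Claim: (e^(ix) + e^(-ix))/2 = cos(x).
Reasoning: By Euler's formula e^(ix) = cos(x) + i·sin(x) and e^(-ix) = cos(x) - i·sin(x). Adding cancels the sine terms: e^(ix) + e^(-ix) = 2cos(x); divide by 2.
So the two sides agree for every real x for which both sides are defined.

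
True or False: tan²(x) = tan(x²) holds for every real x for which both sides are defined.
False.

Claim: tan²(x) = tan(x²).
Test a specific point where both sides are defined: x = -π/6.
LHS = tan²(x) ≈ 0.3333
RHS = tan(x²) ≈ 0.2812
Since 0.3333 ≠ 0.2812, the equation fails at this point, so it cannot hold for every real x for which both sides are defined.
tan²(x) means (tan x)², squaring the output; tan(x²) squares the input. These are different functions.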